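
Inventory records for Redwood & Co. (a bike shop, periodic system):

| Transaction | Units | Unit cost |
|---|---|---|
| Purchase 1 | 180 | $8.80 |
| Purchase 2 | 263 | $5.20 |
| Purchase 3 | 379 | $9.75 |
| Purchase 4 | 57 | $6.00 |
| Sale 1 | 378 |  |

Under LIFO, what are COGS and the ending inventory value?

COGS = $3,471.75; ending inventory = $3,517.10

Sale 1 (378) [LIFO — newest first]: 57 @ $6.00 + 321 @ $9.75 = $3,471.75
Ending inventory: 180 @ $8.80 + 263 @ $5.20 + 58 @ $9.75 = $3,517.10
Check: goods available $6,988.85 = COGS $3,471.75 + ending $3,517.10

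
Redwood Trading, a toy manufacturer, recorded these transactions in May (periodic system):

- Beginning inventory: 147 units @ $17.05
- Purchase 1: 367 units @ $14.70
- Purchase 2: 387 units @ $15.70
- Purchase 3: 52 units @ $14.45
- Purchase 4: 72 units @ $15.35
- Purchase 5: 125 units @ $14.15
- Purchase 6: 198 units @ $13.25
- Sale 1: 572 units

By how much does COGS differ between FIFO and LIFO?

FIFO COGS: 147 @ $17.05 + 367 @ $14.70 + 58 @ $15.70 = $8,811.85
LIFO COGS: 198 @ $13.25 + 125 @ $14.15 + 72 @ $15.35 + 52 @ $14.45 + 125 @ $15.70 = $8,211.35
Difference = |$8,811.85 − $8,211.35| = $600.50

$600.50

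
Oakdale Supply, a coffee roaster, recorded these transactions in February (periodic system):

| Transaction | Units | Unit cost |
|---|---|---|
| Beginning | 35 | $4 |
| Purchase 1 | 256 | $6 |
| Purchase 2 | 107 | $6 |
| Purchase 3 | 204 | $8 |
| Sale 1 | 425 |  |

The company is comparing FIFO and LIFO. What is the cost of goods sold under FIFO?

COGS = $2,534

FIFO COGS: 35 @ $4 + 256 @ $6 + 107 @ $6 + 27 @ $8 = $2,534
LIFO COGS: 204 @ $8 + 107 @ $6 + 114 @ $6 = $2,958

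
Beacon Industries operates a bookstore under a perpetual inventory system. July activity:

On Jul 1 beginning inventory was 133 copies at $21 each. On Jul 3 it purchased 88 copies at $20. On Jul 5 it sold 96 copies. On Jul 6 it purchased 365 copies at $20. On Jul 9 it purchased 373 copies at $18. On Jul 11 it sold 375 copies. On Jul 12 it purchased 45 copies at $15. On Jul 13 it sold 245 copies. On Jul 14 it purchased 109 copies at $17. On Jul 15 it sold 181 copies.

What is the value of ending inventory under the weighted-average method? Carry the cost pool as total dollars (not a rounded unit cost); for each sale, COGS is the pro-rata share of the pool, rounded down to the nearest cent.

After Jul 1: 133 on hand, pool $2,793.00 (≈ $21.0000 each)
After Jul 3: 221 on hand, pool $4,553.00 (≈ $20.6018 each)
Jul 5, sell 96: 96/221 × $4,553.00 → $1,977.77
After Jul 6: 490 on hand, pool $9,875.23 (≈ $20.1535 each)
After Jul 9: 863 on hand, pool $16,589.23 (≈ $19.2227 each)
Jul 11, sell 375: 375/863 × $16,589.23 → $7,208.52
After Jul 12: 533 on hand, pool $10,055.71 (≈ $18.8662 each)
Jul 13, sell 245: 245/533 × $10,055.71 → $4,622.23
After Jul 14: 397 on hand, pool $7,286.48 (≈ $18.3539 each)
Jul 15, sell 181: 181/397 × $7,286.48 → $3,322.04
Total COGS = $1,977.77 + $7,208.52 + $4,622.23 + $3,322.04 = $17,130.56
Ending inventory (cost pool remaining) = $3,964.44

Ending inventory = $3,964.44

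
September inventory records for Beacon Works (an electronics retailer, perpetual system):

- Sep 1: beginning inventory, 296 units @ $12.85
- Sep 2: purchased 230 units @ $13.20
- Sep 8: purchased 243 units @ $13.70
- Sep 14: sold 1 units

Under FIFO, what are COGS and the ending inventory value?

Sep 14, 1 sold [FIFO — oldest first]: 1 @ $12.85 = $12.85
Ending inventory: 295 @ $12.85 + 230 @ $13.20 + 243 @ $13.70 = $10,155.85

COGS = $12.85; ending inventory = $10,155.85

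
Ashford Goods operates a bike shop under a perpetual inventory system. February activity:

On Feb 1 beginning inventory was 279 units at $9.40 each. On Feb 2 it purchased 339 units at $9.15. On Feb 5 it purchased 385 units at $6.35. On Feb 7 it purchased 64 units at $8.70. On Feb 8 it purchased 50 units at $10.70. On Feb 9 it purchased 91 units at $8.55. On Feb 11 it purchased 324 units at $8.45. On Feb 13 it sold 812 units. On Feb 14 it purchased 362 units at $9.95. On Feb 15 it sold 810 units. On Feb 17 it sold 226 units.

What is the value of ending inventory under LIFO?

Ending inventory = $432.40

Feb 13, 812 sold [LIFO — newest first]: 324 @ $8.45 + 91 @ $8.55 + 50 @ $10.70 + 64 @ $8.70 + 283 @ $6.35 = $6,404.70
Feb 15, 810 sold [LIFO — newest first]: 362 @ $9.95 + 102 @ $6.35 + 339 @ $9.15 + 7 @ $9.40 = $7,417.25
Feb 17, 226 sold [LIFO — newest first]: 226 @ $9.40 = $2,124.40
Total COGS = $6,404.70 + $7,417.25 + $2,124.40 = $15,946.35
Ending inventory: 46 @ $9.40 = $432.40
Check: goods available $16,378.75 = COGS $15,946.35 + ending $432.40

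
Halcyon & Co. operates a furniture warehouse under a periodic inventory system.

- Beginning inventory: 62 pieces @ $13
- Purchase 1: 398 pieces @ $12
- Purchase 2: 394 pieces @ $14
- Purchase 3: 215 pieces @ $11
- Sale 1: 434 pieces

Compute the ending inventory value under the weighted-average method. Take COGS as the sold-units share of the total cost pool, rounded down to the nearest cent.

Sale 1, sell 434: 434/1069 × $13,463.00 → $5,465.80
Ending inventory (cost pool remaining) = $7,997.20
Check: goods available $13,463.00 = COGS $5,465.80 + ending $7,997.20

Ending inventory = $7,997.20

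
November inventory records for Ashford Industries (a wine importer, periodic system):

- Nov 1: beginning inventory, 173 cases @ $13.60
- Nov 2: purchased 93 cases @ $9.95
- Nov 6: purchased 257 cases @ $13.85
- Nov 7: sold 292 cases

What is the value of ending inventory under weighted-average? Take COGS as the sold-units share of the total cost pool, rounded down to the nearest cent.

Nov 7, sell 292: 292/523 × $6,837.60 → $3,817.55
Ending inventory (cost pool remaining) = $3,020.05

Ending inventory = $3,020.05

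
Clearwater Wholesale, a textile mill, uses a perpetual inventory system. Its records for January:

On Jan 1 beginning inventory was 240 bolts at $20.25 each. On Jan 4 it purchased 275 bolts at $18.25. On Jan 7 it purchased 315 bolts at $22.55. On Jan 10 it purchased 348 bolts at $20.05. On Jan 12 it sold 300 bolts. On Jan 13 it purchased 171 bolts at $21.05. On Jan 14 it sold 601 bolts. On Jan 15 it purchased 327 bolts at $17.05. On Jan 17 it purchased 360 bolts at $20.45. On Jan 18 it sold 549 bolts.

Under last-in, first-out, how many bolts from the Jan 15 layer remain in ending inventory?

Jan 12, 300 sold [LIFO — newest first]: 300 @ $20.05 = $6,015.00
Jan 14, 601 sold [LIFO — newest first]: 171 @ $21.05 + 48 @ $20.05 + 315 @ $22.55 + 67 @ $18.25 = $12,887.95
Jan 18, 549 sold [LIFO — newest first]: 360 @ $20.45 + 189 @ $17.05 = $10,584.45
Total COGS = $6,015.00 + $12,887.95 + $10,584.45 = $29,487.40
Ending inventory: 240 @ $20.25 + 208 @ $18.25 + 138 @ $17.05 = $11,008.90

138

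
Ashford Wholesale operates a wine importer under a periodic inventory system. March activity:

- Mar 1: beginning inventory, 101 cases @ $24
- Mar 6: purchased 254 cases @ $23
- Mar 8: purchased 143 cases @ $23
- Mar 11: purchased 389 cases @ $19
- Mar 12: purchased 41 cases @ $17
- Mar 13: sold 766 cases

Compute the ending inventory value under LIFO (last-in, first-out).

Ending inventory = $3,827

Mar 13, 766 sold [LIFO — newest first]: 41 @ $17 + 389 @ $19 + 143 @ $23 + 193 @ $23 = $15,816
Ending inventory: 101 @ $24 + 61 @ $23 = $3,827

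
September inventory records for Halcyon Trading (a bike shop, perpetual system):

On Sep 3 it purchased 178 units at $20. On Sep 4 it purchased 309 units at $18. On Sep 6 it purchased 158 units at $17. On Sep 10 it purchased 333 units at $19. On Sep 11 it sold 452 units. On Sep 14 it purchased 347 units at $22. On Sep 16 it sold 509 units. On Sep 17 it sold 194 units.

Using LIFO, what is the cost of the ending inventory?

Ending inventory = $3,400

Sep 11, 452 sold [LIFO — newest first]: 333 @ $19 + 119 @ $17 = $8,350
Sep 16, 509 sold [LIFO — newest first]: 347 @ $22 + 39 @ $17 + 123 @ $18 = $10,511
Sep 17, 194 sold [LIFO — newest first]: 186 @ $18 + 8 @ $20 = $3,508
Total COGS = $8,350 + $10,511 + $3,508 = $22,369
Ending inventory: 170 @ $20 = $3,400
Check: goods available $25,769 = COGS $22,369 + ending $3,400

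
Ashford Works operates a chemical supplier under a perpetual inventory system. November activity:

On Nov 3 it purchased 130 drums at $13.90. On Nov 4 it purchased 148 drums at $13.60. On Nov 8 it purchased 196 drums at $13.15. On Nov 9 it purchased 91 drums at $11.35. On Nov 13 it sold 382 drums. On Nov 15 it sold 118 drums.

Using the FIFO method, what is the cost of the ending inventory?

Nov 13, 382 sold [FIFO — oldest first]: 130 @ $13.90 + 148 @ $13.60 + 104 @ $13.15 = $5,187.40
Nov 15, 118 sold [FIFO — oldest first]: 92 @ $13.15 + 26 @ $11.35 = $1,504.90
Total COGS = $5,187.40 + $1,504.90 = $6,692.30
Ending inventory: 65 @ $11.35 = $737.75

Ending inventory = $737.75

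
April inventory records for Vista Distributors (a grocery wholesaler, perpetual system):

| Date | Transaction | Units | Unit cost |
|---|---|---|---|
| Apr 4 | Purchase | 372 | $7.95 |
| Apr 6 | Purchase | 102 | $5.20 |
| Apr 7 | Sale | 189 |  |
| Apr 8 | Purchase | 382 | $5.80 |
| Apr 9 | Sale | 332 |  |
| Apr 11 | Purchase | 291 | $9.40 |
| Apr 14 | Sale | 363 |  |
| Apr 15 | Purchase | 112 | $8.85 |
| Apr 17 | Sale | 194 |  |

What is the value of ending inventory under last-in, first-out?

Apr 7, 189 sold [LIFO — newest first]: 102 @ $5.20 + 87 @ $7.95 = $1,222.05
Apr 9, 332 sold [LIFO — newest first]: 332 @ $5.80 = $1,925.60
Apr 14, 363 sold [LIFO — newest first]: 291 @ $9.40 + 50 @ $5.80 + 22 @ $7.95 = $3,200.30
Apr 17, 194 sold [LIFO — newest first]: 112 @ $8.85 + 82 @ $7.95 = $1,643.10
Total COGS = $1,222.05 + $1,925.60 + $3,200.30 + $1,643.10 = $7,991.05
Ending inventory: 181 @ $7.95 = $1,438.95
Check: goods available $9,430.00 = COGS $7,991.05 + ending $1,438.95

Ending inventory = $1,438.95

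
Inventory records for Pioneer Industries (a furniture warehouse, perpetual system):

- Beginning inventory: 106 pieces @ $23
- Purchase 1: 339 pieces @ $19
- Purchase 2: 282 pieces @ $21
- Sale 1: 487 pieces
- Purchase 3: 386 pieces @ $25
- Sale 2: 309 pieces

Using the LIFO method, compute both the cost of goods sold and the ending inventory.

COGS = $17,542; ending inventory = $6,909

Sale 1 (487) [LIFO — newest first]: 282 @ $21 + 205 @ $19 = $9,817
Sale 2 (309) [LIFO — newest first]: 309 @ $25 = $7,725
Total COGS = $9,817 + $7,725 = $17,542
Ending inventory: 106 @ $23 + 134 @ $19 + 77 @ $25 = $6,909
Check: goods available $24,451 = COGS $17,542 + ending $6,909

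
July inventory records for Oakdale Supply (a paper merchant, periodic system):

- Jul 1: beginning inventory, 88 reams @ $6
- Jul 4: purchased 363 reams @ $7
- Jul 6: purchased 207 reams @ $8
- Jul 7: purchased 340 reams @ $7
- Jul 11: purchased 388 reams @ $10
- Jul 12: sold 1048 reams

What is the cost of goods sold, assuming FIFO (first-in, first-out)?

COGS = $7,605

Jul 12, 1048 sold [FIFO — oldest first]: 88 @ $6 + 363 @ $7 + 207 @ $8 + 340 @ $7 + 50 @ $10 = $7,605
Ending inventory: 338 @ $10 = $3,380
Check: goods available $10,985 = COGS $7,605 + ending $3,380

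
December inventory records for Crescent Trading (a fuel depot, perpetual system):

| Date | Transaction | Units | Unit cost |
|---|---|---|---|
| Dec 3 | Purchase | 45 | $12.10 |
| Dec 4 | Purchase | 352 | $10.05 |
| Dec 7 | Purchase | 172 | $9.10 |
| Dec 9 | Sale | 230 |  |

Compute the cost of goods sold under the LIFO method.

COGS = $2,148.10

Dec 9, 230 sold [LIFO — newest first]: 172 @ $9.10 + 58 @ $10.05 = $2,148.10
Ending inventory: 45 @ $12.10 + 294 @ $10.05 = $3,499.20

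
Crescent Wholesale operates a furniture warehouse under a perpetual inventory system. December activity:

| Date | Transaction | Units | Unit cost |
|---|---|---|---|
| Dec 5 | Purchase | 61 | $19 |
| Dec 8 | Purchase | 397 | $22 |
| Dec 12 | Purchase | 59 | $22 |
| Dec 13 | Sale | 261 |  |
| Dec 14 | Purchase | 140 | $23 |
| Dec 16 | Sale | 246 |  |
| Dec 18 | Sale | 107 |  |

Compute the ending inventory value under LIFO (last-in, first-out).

Dec 13, 261 sold [LIFO — newest first]: 59 @ $22 + 202 @ $22 = $5,742
Dec 16, 246 sold [LIFO — newest first]: 140 @ $23 + 106 @ $22 = $5,552
Dec 18, 107 sold [LIFO — newest first]: 89 @ $22 + 18 @ $19 = $2,300
Total COGS = $5,742 + $5,552 + $2,300 = $13,594
Ending inventory: 43 @ $19 = $817
Check: goods available $14,411 = COGS $13,594 + ending $817

Ending inventory = $817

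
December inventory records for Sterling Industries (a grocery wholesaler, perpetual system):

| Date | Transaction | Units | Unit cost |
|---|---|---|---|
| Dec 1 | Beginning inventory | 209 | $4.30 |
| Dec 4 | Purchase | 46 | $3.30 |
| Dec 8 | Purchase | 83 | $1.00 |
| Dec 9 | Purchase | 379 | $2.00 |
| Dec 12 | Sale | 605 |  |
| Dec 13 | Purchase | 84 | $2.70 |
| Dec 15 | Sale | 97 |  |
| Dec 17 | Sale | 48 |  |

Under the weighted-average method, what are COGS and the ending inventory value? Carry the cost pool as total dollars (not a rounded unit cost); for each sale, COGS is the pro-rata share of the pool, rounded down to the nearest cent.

After Dec 1: 209 on hand, pool $898.70 (≈ $4.3000 each)
After Dec 4: 255 on hand, pool $1,050.50 (≈ $4.1196 each)
After Dec 8: 338 on hand, pool $1,133.50 (≈ $3.3536 each)
After Dec 9: 717 on hand, pool $1,891.50 (≈ $2.6381 each)
Dec 12, sell 605: 605/717 × $1,891.50 → $1,596.03
After Dec 13: 196 on hand, pool $522.27 (≈ $2.6646 each)
Dec 15, sell 97: 97/196 × $522.27 → $258.47
Dec 17, sell 48: 48/99 × $263.80 → $127.90
Total COGS = $1,596.03 + $258.47 + $127.90 = $1,982.40
Ending inventory (cost pool remaining) = $135.90
Check: goods available $2,118.30 = COGS $1,982.40 + ending $135.90

COGS = $1,982.40; ending inventory = $135.90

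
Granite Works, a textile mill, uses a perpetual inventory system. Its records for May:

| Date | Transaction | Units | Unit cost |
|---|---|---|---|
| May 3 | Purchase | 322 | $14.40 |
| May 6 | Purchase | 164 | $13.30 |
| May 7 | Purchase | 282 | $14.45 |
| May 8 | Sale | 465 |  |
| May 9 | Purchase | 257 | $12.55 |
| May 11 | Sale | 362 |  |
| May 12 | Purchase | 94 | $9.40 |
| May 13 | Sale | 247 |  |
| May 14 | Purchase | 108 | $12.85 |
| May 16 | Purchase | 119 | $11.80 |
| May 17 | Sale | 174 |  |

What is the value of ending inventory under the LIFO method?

May 8, 465 sold [LIFO — newest first]: 282 @ $14.45 + 164 @ $13.30 + 19 @ $14.40 = $6,529.70
May 11, 362 sold [LIFO — newest first]: 257 @ $12.55 + 105 @ $14.40 = $4,737.35
May 13, 247 sold [LIFO — newest first]: 94 @ $9.40 + 153 @ $14.40 = $3,086.80
May 17, 174 sold [LIFO — newest first]: 119 @ $11.80 + 55 @ $12.85 = $2,110.95
Total COGS = $6,529.70 + $4,737.35 + $3,086.80 + $2,110.95 = $16,464.80
Ending inventory: 45 @ $14.40 + 53 @ $12.85 = $1,329.05

Ending inventory = $1,329.05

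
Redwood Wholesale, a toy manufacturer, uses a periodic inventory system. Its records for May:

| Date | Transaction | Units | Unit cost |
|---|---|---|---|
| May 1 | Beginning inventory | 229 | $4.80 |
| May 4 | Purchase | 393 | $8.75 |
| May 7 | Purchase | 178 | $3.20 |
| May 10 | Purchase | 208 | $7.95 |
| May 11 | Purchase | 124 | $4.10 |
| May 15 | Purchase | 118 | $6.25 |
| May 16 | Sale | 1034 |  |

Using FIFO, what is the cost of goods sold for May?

May 16, 1034 sold [FIFO — oldest first]: 229 @ $4.80 + 393 @ $8.75 + 178 @ $3.20 + 208 @ $7.95 + 26 @ $4.10 = $6,867.75
Ending inventory: 98 @ $4.10 + 118 @ $6.25 = $1,139.30

COGS = $6,867.75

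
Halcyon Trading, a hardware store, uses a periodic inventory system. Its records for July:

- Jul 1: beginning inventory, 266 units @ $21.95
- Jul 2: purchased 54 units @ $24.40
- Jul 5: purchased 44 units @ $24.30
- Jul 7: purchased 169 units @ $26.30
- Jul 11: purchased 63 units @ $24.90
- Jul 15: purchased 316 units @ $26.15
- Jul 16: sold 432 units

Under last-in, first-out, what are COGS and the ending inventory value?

COGS = $11,226.00; ending inventory = $11,276.30

Jul 16, 432 sold [LIFO — newest first]: 316 @ $26.15 + 63 @ $24.90 + 53 @ $26.30 = $11,226.00
Ending inventory: 266 @ $21.95 + 54 @ $24.40 + 44 @ $24.30 + 116 @ $26.30 = $11,276.30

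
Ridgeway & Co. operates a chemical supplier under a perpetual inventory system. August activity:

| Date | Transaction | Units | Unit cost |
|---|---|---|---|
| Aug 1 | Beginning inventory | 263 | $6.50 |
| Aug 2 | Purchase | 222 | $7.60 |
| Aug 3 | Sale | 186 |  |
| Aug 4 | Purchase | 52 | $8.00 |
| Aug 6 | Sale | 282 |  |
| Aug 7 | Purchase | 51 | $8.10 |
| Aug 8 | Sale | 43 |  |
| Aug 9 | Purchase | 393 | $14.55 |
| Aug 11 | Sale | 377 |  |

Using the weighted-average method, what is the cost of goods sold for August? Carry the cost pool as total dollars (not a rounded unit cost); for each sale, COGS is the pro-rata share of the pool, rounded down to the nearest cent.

After Aug 1: 263 on hand, pool $1,709.50 (≈ $6.5000 each)
After Aug 2: 485 on hand, pool $3,396.70 (≈ $7.0035 each)
Aug 3, sell 186: 186/485 × $3,396.70 → $1,302.65
After Aug 4: 351 on hand, pool $2,510.05 (≈ $7.1511 each)
Aug 6, sell 282: 282/351 × $2,510.05 → $2,016.62
After Aug 7: 120 on hand, pool $906.53 (≈ $7.5544 each)
Aug 8, sell 43: 43/120 × $906.53 → $324.83
After Aug 9: 470 on hand, pool $6,299.85 (≈ $13.4039 each)
Aug 11, sell 377: 377/470 × $6,299.85 → $5,053.28
Total COGS = $1,302.65 + $2,016.62 + $324.83 + $5,053.28 = $8,697.38
Ending inventory (cost pool remaining) = $1,246.57

COGS = $8,697.38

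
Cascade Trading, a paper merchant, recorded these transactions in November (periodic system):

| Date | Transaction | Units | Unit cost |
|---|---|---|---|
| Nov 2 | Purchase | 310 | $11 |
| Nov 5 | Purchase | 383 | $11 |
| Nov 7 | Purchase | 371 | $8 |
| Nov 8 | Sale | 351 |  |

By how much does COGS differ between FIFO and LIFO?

$1,053

FIFO COGS: 310 @ $11 + 41 @ $11 = $3,861
LIFO COGS: 351 @ $8 = $2,808
Difference = |$3,861 − $2,808| = $1,053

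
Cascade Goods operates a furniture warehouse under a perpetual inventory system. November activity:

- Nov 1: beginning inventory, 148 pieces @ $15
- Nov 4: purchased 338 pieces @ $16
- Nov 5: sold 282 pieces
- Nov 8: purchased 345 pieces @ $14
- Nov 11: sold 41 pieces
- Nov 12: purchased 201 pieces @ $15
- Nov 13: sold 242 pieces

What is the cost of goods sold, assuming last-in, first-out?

Nov 5, 282 sold [LIFO — newest first]: 282 @ $16 = $4,512
Nov 11, 41 sold [LIFO — newest first]: 41 @ $14 = $574
Nov 13, 242 sold [LIFO — newest first]: 201 @ $15 + 41 @ $14 = $3,589
Total COGS = $4,512 + $574 + $3,589 = $8,675
Ending inventory: 148 @ $15 + 56 @ $16 + 263 @ $14 = $6,798
Check: goods available $15,473 = COGS $8,675 + ending $6,798

COGS = $8,675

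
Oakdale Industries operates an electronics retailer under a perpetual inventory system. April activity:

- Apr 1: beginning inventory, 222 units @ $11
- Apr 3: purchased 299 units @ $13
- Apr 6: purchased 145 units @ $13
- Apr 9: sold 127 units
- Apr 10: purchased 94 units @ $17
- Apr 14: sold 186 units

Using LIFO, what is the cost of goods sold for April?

COGS = $4,445

Apr 9, 127 sold [LIFO — newest first]: 127 @ $13 = $1,651
Apr 14, 186 sold [LIFO — newest first]: 94 @ $17 + 18 @ $13 + 74 @ $13 = $2,794
Total COGS = $1,651 + $2,794 = $4,445
Ending inventory: 222 @ $11 + 225 @ $13 = $5,367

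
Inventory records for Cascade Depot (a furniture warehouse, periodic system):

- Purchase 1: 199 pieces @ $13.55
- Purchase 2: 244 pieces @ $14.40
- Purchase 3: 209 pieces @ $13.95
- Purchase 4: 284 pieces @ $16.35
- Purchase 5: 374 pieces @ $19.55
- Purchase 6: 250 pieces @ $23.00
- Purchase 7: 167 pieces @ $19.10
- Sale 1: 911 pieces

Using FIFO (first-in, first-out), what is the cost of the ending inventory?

Sale 1 (911) [FIFO — oldest first]: 199 @ $13.55 + 244 @ $14.40 + 209 @ $13.95 + 259 @ $16.35 = $13,360.25
Ending inventory: 25 @ $16.35 + 374 @ $19.55 + 250 @ $23.00 + 167 @ $19.10 = $16,660.15
Check: goods available $30,020.40 = COGS $13,360.25 + ending $16,660.15

Ending inventory = $16,660.15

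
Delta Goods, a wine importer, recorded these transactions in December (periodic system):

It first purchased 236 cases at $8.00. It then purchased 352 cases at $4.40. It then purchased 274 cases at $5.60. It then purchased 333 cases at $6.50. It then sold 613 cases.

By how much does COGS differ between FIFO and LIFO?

$148.50

FIFO COGS: 236 @ $8.00 + 352 @ $4.40 + 25 @ $5.60 = $3,576.80
LIFO COGS: 333 @ $6.50 + 274 @ $5.60 + 6 @ $4.40 = $3,725.30
Difference = |$3,576.80 − $3,725.30| = $148.50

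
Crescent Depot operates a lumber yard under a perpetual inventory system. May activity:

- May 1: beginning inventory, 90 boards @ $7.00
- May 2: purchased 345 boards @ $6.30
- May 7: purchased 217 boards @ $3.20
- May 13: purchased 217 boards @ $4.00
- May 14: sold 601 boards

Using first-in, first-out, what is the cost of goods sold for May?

COGS = $3,334.70

May 14, 601 sold [FIFO — oldest first]: 90 @ $7.00 + 345 @ $6.30 + 166 @ $3.20 = $3,334.70
Ending inventory: 51 @ $3.20 + 217 @ $4.00 = $1,031.20
Check: goods available $4,365.90 = COGS $3,334.70 + ending $1,031.20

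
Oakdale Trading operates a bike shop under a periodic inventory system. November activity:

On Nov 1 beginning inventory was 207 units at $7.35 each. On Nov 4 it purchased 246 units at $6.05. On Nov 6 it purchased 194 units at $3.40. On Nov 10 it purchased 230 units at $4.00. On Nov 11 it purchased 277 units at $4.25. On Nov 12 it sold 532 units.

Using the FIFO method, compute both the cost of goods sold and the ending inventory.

Nov 12, 532 sold [FIFO — oldest first]: 207 @ $7.35 + 246 @ $6.05 + 79 @ $3.40 = $3,278.35
Ending inventory: 115 @ $3.40 + 230 @ $4.00 + 277 @ $4.25 = $2,488.25

COGS = $3,278.35; ending inventory = $2,488.25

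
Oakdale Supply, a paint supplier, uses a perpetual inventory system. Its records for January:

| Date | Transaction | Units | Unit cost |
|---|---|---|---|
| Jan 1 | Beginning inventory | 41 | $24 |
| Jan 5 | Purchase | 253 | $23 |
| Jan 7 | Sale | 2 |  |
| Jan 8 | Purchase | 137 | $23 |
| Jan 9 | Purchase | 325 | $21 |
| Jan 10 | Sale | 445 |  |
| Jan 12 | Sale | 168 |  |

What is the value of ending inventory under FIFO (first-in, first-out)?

Ending inventory = $2,961

Jan 7, 2 sold [FIFO — oldest first]: 2 @ $24 = $48
Jan 10, 445 sold [FIFO — oldest first]: 39 @ $24 + 253 @ $23 + 137 @ $23 + 16 @ $21 = $10,242
Jan 12, 168 sold [FIFO — oldest first]: 168 @ $21 = $3,528
Total COGS = $48 + $10,242 + $3,528 = $13,818
Ending inventory: 141 @ $21 = $2,961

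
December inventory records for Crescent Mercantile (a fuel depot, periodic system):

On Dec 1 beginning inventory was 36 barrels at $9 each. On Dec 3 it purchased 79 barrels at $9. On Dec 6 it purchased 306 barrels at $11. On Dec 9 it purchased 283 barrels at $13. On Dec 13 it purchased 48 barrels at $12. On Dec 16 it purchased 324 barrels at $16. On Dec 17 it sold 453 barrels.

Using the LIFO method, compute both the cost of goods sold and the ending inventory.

COGS = $6,813; ending inventory = $7,027

Dec 17, 453 sold [LIFO — newest first]: 324 @ $16 + 48 @ $12 + 81 @ $13 = $6,813
Ending inventory: 36 @ $9 + 79 @ $9 + 306 @ $11 + 202 @ $13 = $7,027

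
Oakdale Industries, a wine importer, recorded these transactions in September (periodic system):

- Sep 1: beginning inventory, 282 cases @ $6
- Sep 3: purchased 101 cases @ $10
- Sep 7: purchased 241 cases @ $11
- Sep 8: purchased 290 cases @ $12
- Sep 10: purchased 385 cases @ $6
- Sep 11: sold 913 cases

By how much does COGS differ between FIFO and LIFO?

$413

FIFO COGS: 282 @ $6 + 101 @ $10 + 241 @ $11 + 289 @ $12 = $8,821
LIFO COGS: 385 @ $6 + 290 @ $12 + 238 @ $11 = $8,408
Difference = |$8,821 − $8,408| = $413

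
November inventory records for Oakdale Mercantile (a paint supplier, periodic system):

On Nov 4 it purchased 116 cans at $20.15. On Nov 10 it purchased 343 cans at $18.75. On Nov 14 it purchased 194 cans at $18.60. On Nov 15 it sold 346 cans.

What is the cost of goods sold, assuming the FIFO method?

COGS = $6,649.90

Nov 15, 346 sold [FIFO — oldest first]: 116 @ $20.15 + 230 @ $18.75 = $6,649.90
Ending inventory: 113 @ $18.75 + 194 @ $18.60 = $5,727.15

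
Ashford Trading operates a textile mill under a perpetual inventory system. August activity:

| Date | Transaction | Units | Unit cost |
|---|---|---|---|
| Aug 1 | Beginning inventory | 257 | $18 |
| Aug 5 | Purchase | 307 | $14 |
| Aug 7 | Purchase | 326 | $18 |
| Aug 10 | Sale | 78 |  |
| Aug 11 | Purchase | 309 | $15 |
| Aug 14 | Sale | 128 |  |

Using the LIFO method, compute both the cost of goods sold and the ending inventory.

COGS = $3,324; ending inventory = $16,103

Aug 10, 78 sold [LIFO — newest first]: 78 @ $18 = $1,404
Aug 14, 128 sold [LIFO — newest first]: 128 @ $15 = $1,920
Total COGS = $1,404 + $1,920 = $3,324
Ending inventory: 257 @ $18 + 307 @ $14 + 248 @ $18 + 181 @ $15 = $16,103
Check: goods available $19,427 = COGS $3,324 + ending $16,103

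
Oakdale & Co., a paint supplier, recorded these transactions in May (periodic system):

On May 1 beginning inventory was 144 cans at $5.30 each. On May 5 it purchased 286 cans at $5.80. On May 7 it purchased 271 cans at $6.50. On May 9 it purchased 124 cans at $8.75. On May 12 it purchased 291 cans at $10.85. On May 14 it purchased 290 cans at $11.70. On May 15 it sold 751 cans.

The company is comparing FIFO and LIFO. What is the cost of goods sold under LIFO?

COGS = $7,934.35

FIFO COGS: 144 @ $5.30 + 286 @ $5.80 + 271 @ $6.50 + 50 @ $8.75 = $4,621.00
LIFO COGS: 290 @ $11.70 + 291 @ $10.85 + 124 @ $8.75 + 46 @ $6.50 = $7,934.35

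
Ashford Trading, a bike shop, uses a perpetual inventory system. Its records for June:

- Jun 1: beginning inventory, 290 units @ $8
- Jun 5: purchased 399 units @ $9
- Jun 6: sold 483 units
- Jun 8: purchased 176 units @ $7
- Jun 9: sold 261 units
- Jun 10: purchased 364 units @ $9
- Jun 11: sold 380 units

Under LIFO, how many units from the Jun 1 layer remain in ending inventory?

105

Jun 6, 483 sold [LIFO — newest first]: 399 @ $9 + 84 @ $8 = $4,263
Jun 9, 261 sold [LIFO — newest first]: 176 @ $7 + 85 @ $8 = $1,912
Jun 11, 380 sold [LIFO — newest first]: 364 @ $9 + 16 @ $8 = $3,404
Total COGS = $4,263 + $1,912 + $3,404 = $9,579
Ending inventory: 105 @ $8 = $840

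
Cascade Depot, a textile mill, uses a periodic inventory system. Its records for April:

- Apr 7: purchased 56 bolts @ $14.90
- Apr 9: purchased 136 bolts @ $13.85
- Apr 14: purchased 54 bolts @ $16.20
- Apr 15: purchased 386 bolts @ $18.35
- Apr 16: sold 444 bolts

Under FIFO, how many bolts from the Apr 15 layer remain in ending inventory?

188

Apr 16, 444 sold [FIFO — oldest first]: 56 @ $14.90 + 136 @ $13.85 + 54 @ $16.20 + 198 @ $18.35 = $7,226.10
Ending inventory: 188 @ $18.35 = $3,449.80
Check: goods available $10,675.90 = COGS $7,226.10 + ending $3,449.80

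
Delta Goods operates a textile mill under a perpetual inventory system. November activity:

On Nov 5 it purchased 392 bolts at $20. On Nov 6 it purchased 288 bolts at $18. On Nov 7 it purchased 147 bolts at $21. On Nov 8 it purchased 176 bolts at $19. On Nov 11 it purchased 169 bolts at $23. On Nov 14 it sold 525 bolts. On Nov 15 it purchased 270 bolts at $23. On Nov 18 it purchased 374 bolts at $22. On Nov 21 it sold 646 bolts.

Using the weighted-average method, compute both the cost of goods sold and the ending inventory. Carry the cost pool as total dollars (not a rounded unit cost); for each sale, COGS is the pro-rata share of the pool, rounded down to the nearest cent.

COGS = $24,128.63; ending inventory = $13,651.37

After Nov 5: 392 on hand, pool $7,840.00 (≈ $20.0000 each)
After Nov 6: 680 on hand, pool $13,024.00 (≈ $19.1529 each)
After Nov 7: 827 on hand, pool $16,111.00 (≈ $19.4813 each)
After Nov 8: 1003 on hand, pool $19,455.00 (≈ $19.3968 each)
After Nov 11: 1172 on hand, pool $23,342.00 (≈ $19.9164 each)
Nov 14, sell 525: 525/1172 × $23,342.00 → $10,456.10
After Nov 15: 917 on hand, pool $19,095.90 (≈ $20.8243 each)
After Nov 18: 1291 on hand, pool $27,323.90 (≈ $21.1649 each)
Nov 21, sell 646: 646/1291 × $27,323.90 → $13,672.53
Total COGS = $10,456.10 + $13,672.53 = $24,128.63
Ending inventory (cost pool remaining) = $13,651.37
Check: goods available $37,780.00 = COGS $24,128.63 + ending $13,651.37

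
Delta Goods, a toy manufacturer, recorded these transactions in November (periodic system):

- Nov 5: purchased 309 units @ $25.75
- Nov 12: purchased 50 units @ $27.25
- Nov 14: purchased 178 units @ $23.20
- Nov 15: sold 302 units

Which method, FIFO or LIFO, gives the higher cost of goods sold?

FIFO

FIFO COGS: 302 @ $25.75 = $7,776.50
LIFO COGS: 178 @ $23.20 + 50 @ $27.25 + 74 @ $25.75 = $7,397.60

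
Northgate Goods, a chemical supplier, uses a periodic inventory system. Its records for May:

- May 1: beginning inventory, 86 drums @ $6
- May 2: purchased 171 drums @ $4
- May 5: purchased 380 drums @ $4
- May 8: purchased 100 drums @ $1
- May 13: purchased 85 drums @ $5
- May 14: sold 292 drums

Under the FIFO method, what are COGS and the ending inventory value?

May 14, 292 sold [FIFO — oldest first]: 86 @ $6 + 171 @ $4 + 35 @ $4 = $1,340
Ending inventory: 345 @ $4 + 100 @ $1 + 85 @ $5 = $1,905
Check: goods available $3,245 = COGS $1,340 + ending $1,905

COGS = $1,340; ending inventory = $1,905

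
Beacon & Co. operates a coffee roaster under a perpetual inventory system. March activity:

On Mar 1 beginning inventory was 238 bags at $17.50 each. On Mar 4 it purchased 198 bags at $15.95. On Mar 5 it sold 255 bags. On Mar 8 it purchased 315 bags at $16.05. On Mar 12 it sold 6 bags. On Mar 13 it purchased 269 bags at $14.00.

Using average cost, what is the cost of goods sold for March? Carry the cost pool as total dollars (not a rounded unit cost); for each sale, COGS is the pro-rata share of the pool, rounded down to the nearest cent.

After Mar 1: 238 on hand, pool $4,165.00 (≈ $17.5000 each)
After Mar 4: 436 on hand, pool $7,323.10 (≈ $16.7961 each)
Mar 5, sell 255: 255/436 × $7,323.10 → $4,283.00
After Mar 8: 496 on hand, pool $8,095.85 (≈ $16.3223 each)
Mar 12, sell 6: 6/496 × $8,095.85 → $97.93
After Mar 13: 759 on hand, pool $11,763.92 (≈ $15.4992 each)
Total COGS = $4,283.00 + $97.93 = $4,380.93
Ending inventory (cost pool remaining) = $11,763.92
Check: goods available $16,144.85 = COGS $4,380.93 + ending $11,763.92

COGS = $4,380.93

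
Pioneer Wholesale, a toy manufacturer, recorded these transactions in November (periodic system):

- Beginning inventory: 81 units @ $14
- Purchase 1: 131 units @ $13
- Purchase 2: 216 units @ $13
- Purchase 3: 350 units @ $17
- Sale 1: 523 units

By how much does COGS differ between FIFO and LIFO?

FIFO COGS: 81 @ $14 + 131 @ $13 + 216 @ $13 + 95 @ $17 = $7,260
LIFO COGS: 350 @ $17 + 173 @ $13 = $8,199
Difference = |$7,260 − $8,199| = $939

$939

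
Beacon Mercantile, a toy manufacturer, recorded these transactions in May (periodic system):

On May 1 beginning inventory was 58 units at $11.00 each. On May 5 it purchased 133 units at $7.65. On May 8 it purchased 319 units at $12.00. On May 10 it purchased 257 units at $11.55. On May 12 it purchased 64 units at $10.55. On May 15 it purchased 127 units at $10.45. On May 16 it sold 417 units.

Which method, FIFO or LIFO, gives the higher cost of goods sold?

FIFO COGS: 58 @ $11.00 + 133 @ $7.65 + 226 @ $12.00 = $4,367.45
LIFO COGS: 127 @ $10.45 + 64 @ $10.55 + 226 @ $11.55 = $4,612.65

LIFO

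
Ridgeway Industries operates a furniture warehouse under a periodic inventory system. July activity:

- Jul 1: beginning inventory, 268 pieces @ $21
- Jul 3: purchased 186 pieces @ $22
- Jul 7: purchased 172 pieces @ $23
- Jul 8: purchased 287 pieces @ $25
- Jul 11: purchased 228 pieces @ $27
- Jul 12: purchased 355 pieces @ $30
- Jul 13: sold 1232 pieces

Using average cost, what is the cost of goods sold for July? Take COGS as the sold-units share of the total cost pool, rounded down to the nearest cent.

COGS = $31,011.64

Jul 13, sell 1232: 1232/1496 × $37,657.00 → $31,011.64
Ending inventory (cost pool remaining) = $6,645.36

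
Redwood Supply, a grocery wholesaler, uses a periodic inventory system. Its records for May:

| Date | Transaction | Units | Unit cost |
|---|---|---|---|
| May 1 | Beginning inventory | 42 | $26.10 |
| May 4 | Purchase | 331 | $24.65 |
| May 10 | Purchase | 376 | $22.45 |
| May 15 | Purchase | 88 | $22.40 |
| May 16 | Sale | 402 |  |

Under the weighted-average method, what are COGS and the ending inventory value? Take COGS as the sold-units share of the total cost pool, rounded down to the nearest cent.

May 16, sell 402: 402/837 × $19,667.75 → $9,446.15
Ending inventory (cost pool remaining) = $10,221.60
Check: goods available $19,667.75 = COGS $9,446.15 + ending $10,221.60

COGS = $9,446.15; ending inventory = $10,221.60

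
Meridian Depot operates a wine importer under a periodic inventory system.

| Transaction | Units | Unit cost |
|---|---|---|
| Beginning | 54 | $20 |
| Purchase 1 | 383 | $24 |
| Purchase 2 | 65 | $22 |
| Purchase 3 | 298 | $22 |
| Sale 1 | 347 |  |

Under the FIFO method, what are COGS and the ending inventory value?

COGS = $8,112; ending inventory = $10,146

Sale 1 (347) [FIFO — oldest first]: 54 @ $20 + 293 @ $24 = $8,112
Ending inventory: 90 @ $24 + 65 @ $22 + 298 @ $22 = $10,146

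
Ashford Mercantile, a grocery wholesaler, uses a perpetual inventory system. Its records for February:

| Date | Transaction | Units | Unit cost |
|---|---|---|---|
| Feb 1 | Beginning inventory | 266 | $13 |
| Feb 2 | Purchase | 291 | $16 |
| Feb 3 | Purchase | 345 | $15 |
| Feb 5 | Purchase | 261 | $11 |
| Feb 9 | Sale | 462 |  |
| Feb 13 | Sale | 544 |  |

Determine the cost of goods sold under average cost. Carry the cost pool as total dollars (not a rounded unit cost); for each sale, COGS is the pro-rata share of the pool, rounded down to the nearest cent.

After Feb 1: 266 on hand, pool $3,458.00 (≈ $13.0000 each)
After Feb 2: 557 on hand, pool $8,114.00 (≈ $14.5673 each)
After Feb 3: 902 on hand, pool $13,289.00 (≈ $14.7328 each)
After Feb 5: 1163 on hand, pool $16,160.00 (≈ $13.8951 each)
Feb 9, sell 462: 462/1163 × $16,160.00 → $6,419.53
Feb 13, sell 544: 544/701 × $9,740.47 → $7,558.93
Total COGS = $6,419.53 + $7,558.93 = $13,978.46
Ending inventory (cost pool remaining) = $2,181.54

COGS = $13,978.46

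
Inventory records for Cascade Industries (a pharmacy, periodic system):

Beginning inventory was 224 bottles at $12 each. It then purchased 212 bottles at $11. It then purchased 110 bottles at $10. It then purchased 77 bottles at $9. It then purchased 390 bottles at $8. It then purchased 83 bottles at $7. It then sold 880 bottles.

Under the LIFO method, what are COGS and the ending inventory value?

Sale 1 (880) [LIFO — newest first]: 83 @ $7 + 390 @ $8 + 77 @ $9 + 110 @ $10 + 212 @ $11 + 8 @ $12 = $7,922
Ending inventory: 216 @ $12 = $2,592

COGS = $7,922; ending inventory = $2,592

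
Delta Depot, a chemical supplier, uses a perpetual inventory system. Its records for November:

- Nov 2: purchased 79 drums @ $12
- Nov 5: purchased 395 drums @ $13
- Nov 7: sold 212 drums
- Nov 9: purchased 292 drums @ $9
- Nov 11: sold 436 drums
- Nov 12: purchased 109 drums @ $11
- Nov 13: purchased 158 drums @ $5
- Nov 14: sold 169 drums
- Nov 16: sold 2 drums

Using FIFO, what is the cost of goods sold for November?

Nov 7, 212 sold [FIFO — oldest first]: 79 @ $12 + 133 @ $13 = $2,677
Nov 11, 436 sold [FIFO — oldest first]: 262 @ $13 + 174 @ $9 = $4,972
Nov 14, 169 sold [FIFO — oldest first]: 118 @ $9 + 51 @ $11 = $1,623
Nov 16, 2 sold [FIFO — oldest first]: 2 @ $11 = $22
Total COGS = $2,677 + $4,972 + $1,623 + $22 = $9,294
Ending inventory: 56 @ $11 + 158 @ $5 = $1,406

COGS = $9,294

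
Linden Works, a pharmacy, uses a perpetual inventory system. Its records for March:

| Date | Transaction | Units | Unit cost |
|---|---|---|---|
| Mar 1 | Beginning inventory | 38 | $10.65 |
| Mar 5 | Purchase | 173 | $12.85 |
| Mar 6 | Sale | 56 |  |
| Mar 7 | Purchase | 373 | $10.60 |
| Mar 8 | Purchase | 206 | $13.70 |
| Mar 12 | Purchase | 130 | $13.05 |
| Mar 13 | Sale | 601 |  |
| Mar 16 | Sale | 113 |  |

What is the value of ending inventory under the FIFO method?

Mar 6, 56 sold [FIFO — oldest first]: 38 @ $10.65 + 18 @ $12.85 = $636.00
Mar 13, 601 sold [FIFO — oldest first]: 155 @ $12.85 + 373 @ $10.60 + 73 @ $13.70 = $6,945.65
Mar 16, 113 sold [FIFO — oldest first]: 113 @ $13.70 = $1,548.10
Total COGS = $636.00 + $6,945.65 + $1,548.10 = $9,129.75
Ending inventory: 20 @ $13.70 + 130 @ $13.05 = $1,970.50
Check: goods available $11,100.25 = COGS $9,129.75 + ending $1,970.50

Ending inventory = $1,970.50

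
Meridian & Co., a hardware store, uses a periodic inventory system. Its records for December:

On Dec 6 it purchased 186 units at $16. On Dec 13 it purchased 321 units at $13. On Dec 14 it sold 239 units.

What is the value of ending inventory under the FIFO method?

Dec 14, 239 sold [FIFO — oldest first]: 186 @ $16 + 53 @ $13 = $3,665
Ending inventory: 268 @ $13 = $3,484
Check: goods available $7,149 = COGS $3,665 + ending $3,484

Ending inventory = $3,484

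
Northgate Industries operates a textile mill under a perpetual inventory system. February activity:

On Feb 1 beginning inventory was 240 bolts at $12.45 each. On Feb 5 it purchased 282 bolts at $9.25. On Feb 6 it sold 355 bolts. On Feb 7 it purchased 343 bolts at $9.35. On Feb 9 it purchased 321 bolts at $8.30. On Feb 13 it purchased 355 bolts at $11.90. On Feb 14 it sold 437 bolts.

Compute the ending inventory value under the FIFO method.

Feb 6, 355 sold [FIFO — oldest first]: 240 @ $12.45 + 115 @ $9.25 = $4,051.75
Feb 14, 437 sold [FIFO — oldest first]: 167 @ $9.25 + 270 @ $9.35 = $4,069.25
Total COGS = $4,051.75 + $4,069.25 = $8,121.00
Ending inventory: 73 @ $9.35 + 321 @ $8.30 + 355 @ $11.90 = $7,571.35

Ending inventory = $7,571.35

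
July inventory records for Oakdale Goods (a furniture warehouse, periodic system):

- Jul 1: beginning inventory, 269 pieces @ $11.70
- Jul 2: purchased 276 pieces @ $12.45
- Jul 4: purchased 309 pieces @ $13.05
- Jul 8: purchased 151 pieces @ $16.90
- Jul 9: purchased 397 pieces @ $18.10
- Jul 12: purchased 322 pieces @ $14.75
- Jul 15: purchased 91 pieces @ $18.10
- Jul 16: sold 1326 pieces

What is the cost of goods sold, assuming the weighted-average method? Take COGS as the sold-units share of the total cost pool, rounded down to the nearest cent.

Jul 16, sell 1326: 1326/1815 × $26,750.15 → $19,543.08
Ending inventory (cost pool remaining) = $7,207.07

COGS = $19,543.08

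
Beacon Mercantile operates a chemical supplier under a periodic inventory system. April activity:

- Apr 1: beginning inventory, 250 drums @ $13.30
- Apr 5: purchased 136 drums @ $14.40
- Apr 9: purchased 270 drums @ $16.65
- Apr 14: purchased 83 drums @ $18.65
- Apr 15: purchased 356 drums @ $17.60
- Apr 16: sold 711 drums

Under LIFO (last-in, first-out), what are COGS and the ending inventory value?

COGS = $12,337.85; ending inventory = $5,254.60

Apr 16, 711 sold [LIFO — newest first]: 356 @ $17.60 + 83 @ $18.65 + 270 @ $16.65 + 2 @ $14.40 = $12,337.85
Ending inventory: 250 @ $13.30 + 134 @ $14.40 = $5,254.60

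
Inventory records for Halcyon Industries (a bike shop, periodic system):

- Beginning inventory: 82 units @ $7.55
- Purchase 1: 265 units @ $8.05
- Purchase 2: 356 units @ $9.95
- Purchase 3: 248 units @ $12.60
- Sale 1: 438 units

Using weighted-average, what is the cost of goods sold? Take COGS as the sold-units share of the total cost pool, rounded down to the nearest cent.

Sale 1, sell 438: 438/951 × $9,419.35 → $4,338.24
Ending inventory (cost pool remaining) = $5,081.11

COGS = $4,338.24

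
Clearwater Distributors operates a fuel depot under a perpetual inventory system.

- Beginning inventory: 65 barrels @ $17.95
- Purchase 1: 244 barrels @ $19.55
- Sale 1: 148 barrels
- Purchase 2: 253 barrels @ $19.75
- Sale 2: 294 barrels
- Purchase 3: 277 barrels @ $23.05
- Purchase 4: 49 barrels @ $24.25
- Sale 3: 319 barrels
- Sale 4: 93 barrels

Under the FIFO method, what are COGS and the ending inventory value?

COGS = $17,682.30; ending inventory = $824.50

Sale 1 (148) [FIFO — oldest first]: 65 @ $17.95 + 83 @ $19.55 = $2,789.40
Sale 2 (294) [FIFO — oldest first]: 161 @ $19.55 + 133 @ $19.75 = $5,774.30
Sale 3 (319) [FIFO — oldest first]: 120 @ $19.75 + 199 @ $23.05 = $6,956.95
Sale 4 (93) [FIFO — oldest first]: 78 @ $23.05 + 15 @ $24.25 = $2,161.65
Total COGS = $2,789.40 + $5,774.30 + $6,956.95 + $2,161.65 = $17,682.30
Ending inventory: 34 @ $24.25 = $824.50
Check: goods available $18,506.80 = COGS $17,682.30 + ending $824.50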